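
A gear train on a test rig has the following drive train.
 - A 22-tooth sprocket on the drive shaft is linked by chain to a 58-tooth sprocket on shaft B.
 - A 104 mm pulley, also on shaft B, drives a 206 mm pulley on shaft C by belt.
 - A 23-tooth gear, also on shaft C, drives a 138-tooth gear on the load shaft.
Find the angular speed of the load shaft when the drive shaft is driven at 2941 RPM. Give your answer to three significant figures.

93.9 RPM

chain 58/22 = 2.6364 → 2941/2.6364 = 1115.6 RPM
belt 206/104 = 1.9808 → 1115.6/1.9808 = 563.19 RPM
gear mesh 138/23 = 6 → 563.19/6 = 93.865 RPM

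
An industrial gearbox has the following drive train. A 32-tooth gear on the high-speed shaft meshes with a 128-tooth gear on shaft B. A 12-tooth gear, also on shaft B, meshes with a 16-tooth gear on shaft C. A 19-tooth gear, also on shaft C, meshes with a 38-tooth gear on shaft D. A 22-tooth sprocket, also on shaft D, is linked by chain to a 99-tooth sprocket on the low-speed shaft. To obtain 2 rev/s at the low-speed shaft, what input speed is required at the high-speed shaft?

Overall ratio R = 4 × 1.3333 × 2 × 4.5 = 48.
Required input speed = output speed × R = 2 × 48 = 96 rev/s.

96 rev/s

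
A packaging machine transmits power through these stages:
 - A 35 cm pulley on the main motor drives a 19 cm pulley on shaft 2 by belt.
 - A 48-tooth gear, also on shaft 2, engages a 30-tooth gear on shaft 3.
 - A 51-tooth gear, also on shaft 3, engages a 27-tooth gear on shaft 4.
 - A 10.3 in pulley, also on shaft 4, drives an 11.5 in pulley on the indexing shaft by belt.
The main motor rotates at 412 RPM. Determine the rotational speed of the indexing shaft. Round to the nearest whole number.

belt 19/35 = 0.54286 → 412/0.54286 = 758.95 RPM
gear mesh 30/48 = 0.625 → 758.95/0.625 = 1214.3 RPM
gear mesh 27/51 = 0.52941 → 1214.3/0.52941 = 2293.7 RPM
belt 11.5/10.3 = 1.1165 → 2293.7/1.1165 = 2054.4 RPM

2054 RPM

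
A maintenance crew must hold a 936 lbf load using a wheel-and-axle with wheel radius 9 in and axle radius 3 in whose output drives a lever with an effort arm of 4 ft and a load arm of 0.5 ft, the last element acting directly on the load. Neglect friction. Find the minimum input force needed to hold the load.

39 lbf

Wheel-and-axle MA = R/r = 9/3 = 3.
Lever MA = effort arm / load arm = 4/0.5 = 8.
Combined ideal MA = 3 × 8 = 24.
Effort = load / MA = 936 / 24 = 39 lbf.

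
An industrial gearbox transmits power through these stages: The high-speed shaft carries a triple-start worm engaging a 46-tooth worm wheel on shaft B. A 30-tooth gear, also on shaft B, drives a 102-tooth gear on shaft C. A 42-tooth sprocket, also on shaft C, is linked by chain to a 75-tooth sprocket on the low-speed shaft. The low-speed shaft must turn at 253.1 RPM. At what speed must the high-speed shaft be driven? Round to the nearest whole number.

Overall ratio R = 15.333 × 3.4 × 1.7857 = 93.095.
Required input speed = output speed × R = 253.1 × 93.095 = 23562 RPM.

23562 RPM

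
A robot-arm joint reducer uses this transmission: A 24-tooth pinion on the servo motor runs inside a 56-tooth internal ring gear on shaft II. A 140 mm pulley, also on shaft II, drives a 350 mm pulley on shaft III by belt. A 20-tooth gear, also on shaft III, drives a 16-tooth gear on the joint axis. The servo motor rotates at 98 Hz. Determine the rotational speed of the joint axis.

21 Hz

internal gear 56/24 = 2.3333 → 98/2.3333 = 42 Hz
belt 350/140 = 2.5 → 42/2.5 = 16.8 Hz
gear mesh 16/20 = 0.8 → 16.8/0.8 = 21 Hz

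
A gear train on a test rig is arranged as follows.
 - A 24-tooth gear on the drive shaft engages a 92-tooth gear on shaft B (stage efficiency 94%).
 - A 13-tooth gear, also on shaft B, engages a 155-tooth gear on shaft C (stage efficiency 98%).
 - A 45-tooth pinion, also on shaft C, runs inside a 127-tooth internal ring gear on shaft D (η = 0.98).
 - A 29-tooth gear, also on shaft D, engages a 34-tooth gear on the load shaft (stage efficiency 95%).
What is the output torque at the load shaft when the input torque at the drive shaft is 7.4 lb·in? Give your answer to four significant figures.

959.8 lb·in

gear mesh 92/24 = 3.8333 → τ = 7.4·3.8333·0.94 = 26.665 lb·in
gear mesh 155/13 = 11.923 → τ = 26.665·11.923·0.98 = 311.57 lb·in
internal gear 127/45 = 2.8222 → τ = 311.57·2.8222·0.98 = 861.72 lb·in
gear mesh 34/29 = 1.1724 → τ = 861.72·1.1724·0.95 = 959.78 lb·in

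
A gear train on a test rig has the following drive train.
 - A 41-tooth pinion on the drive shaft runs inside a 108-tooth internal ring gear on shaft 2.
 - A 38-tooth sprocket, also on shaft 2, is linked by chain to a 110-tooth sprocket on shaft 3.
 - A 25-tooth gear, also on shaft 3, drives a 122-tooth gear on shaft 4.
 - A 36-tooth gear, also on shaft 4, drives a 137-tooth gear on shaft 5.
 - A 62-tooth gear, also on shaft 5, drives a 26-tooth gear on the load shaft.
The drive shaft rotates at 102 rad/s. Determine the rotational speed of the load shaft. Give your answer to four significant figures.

1.718 rad/s

Internal gear: ratio = 108/41 = 2.6341, so shaft 2 turns at 102 / 2.6341 = 38.722 rad/s.
Chain: ratio = 110/38 = 2.8947, so shaft 3 turns at 38.722 / 2.8947 = 13.377 rad/s.
Gear mesh: ratio = 122/25 = 4.88, so shaft 4 turns at 13.377 / 4.88 = 2.7411 rad/s.
Gear mesh: ratio = 137/36 = 3.8056, so shaft 5 turns at 2.7411 / 3.8056 = 0.7203 rad/s.
Gear mesh: ratio = 26/62 = 0.41935, so the load shaft turns at 0.7203 / 0.41935 = 1.7176 rad/s.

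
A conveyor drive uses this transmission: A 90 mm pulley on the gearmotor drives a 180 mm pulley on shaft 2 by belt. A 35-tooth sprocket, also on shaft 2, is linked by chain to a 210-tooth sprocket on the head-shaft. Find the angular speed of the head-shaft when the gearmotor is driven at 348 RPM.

belt 180/90 = 2 → 348/2 = 174 RPM
chain 210/35 = 6 → 174/6 = 29 RPM

29 RPM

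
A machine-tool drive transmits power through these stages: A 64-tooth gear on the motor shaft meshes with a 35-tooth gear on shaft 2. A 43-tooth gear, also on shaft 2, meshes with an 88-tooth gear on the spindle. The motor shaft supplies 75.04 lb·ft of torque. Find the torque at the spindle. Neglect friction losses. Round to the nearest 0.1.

After the gear mesh (35/64): 75.04 × 0.54688 = 41.038 lb·ft
After the gear mesh (88/43): 41.038 × 2.0465 = 83.984 lb·ft

84.0 lb·ft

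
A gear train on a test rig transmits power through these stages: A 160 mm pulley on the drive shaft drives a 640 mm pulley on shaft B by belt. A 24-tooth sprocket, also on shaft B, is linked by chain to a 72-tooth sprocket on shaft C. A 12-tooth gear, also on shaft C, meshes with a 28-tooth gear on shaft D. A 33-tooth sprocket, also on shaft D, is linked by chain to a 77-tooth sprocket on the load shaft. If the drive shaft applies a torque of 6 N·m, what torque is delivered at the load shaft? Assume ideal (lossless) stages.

392 N·m

Belt: ratio = 640/160 = 4; torque at shaft B = 6 × 4 = 24 N·m.
Chain: ratio = 72/24 = 3; torque at shaft C = 24 × 3 = 72 N·m.
Gear mesh: ratio = 28/12 = 2.3333; torque at shaft D = 72 × 2.3333 = 168 N·m.
Chain: ratio = 77/33 = 2.3333; torque at the load shaft = 168 × 2.3333 = 392 N·m.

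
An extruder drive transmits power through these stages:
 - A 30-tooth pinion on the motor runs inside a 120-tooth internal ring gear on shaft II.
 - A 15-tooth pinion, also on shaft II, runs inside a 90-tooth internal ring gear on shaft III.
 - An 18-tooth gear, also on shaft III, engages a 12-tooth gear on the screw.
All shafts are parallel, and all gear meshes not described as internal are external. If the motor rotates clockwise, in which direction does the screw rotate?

the motor → shaft II: internal mesh, same direction → CW.
shaft II → shaft III: internal mesh, same direction → CW.
shaft III → the screw: external mesh, 1 reversal → CCW.
1 reversal in total — an odd number — so the screw turns opposite to the motor.

counterclockwise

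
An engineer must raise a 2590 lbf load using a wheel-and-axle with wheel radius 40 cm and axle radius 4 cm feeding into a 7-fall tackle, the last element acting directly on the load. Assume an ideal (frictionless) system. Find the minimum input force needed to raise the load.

Wheel-and-axle MA = R/r = 40/4 = 10.
Block-and-tackle MA = number of supporting rope parts = 7.
Combined ideal MA = 10 × 7 = 70.
Effort = load / MA = 2590 / 70 = 37 lbf.

37 lbf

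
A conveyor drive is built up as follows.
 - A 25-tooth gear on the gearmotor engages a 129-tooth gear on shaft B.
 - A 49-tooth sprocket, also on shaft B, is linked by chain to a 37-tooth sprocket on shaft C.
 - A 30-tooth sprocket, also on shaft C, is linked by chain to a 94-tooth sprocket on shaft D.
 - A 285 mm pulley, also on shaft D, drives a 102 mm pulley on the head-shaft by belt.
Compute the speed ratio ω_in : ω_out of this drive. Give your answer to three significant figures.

4.37

Each stage contributes driven/driver: gear mesh 129/25 = 5.16, chain 37/49 = 0.7551, chain 94/30 = 3.1333, belt 102/285 = 0.35789.
Overall: 5.16 × 0.7551 × 3.1333 × 0.35789 = 4.3694.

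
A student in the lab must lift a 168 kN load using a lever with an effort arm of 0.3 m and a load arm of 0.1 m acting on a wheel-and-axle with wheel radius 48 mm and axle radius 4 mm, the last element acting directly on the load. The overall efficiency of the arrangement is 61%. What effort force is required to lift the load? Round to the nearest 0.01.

Lever MA = effort arm / load arm = 0.3/0.1 = 3.
Wheel-and-axle MA = R/r = 48/4 = 12.
Combined ideal MA = 3 × 12 = 36.
Actual MA = 36 × 0.61 = 21.96.
Effort = load / actual MA = 168 / 21.96 = 7.6503 kN.

7.65 kN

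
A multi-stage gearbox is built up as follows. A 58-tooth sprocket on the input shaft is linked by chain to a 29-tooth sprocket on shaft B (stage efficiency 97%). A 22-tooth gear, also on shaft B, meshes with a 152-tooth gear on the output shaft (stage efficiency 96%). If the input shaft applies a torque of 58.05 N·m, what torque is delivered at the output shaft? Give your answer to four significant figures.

186.7 N·m

chain 29/58 = 0.5 → τ = 58.05·0.5·0.97 = 28.154 N·m
gear mesh 152/22 = 6.9091 → τ = 28.154·6.9091·0.96 = 186.74 N·m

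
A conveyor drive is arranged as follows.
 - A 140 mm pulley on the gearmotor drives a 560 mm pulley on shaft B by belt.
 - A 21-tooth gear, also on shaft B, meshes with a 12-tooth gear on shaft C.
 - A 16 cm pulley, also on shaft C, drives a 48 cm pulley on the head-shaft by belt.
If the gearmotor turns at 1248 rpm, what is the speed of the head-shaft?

the gearmotor → shaft B (belt, 560/140): 1248 ÷ 4 = 312 rpm
shaft B → shaft C (gear mesh, 12/21): 312 ÷ 0.57143 = 546 rpm
shaft C → the head-shaft (belt, 48/16): 546 ÷ 3 = 182 rpm

182 rpm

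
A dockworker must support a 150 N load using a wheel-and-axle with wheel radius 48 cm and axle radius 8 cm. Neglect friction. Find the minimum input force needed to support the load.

Wheel-and-axle MA = R/r = 48/8 = 6.
Effort = load / MA = 150 / 6 = 25 N.

25 N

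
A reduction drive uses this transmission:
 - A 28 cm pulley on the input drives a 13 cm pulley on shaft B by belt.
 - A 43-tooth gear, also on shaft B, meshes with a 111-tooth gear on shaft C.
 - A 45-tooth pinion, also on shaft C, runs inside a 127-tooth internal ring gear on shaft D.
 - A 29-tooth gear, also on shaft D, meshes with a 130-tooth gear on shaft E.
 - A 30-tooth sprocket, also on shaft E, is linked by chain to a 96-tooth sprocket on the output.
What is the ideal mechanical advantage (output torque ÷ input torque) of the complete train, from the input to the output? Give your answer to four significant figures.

48.52

Each stage contributes driven/driver: belt 13/28 = 0.46429, gear mesh 111/43 = 2.5814, internal gear 127/45 = 2.8222, gear mesh 130/29 = 4.4828, chain 96/30 = 3.2.
Overall: 0.46429 × 2.5814 × 2.8222 × 4.4828 × 3.2 = 48.521.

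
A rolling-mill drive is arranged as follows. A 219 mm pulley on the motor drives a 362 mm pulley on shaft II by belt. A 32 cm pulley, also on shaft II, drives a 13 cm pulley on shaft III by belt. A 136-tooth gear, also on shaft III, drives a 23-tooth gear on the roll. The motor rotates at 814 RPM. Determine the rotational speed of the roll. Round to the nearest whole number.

Belt: ratio = 362/219 = 1.653, so shaft II turns at 814 / 1.653 = 492.45 RPM.
Belt: ratio = 13/32 = 0.40625, so shaft III turns at 492.45 / 0.40625 = 1212.2 RPM.
Gear mesh: ratio = 23/136 = 0.16912, so the roll turns at 1212.2 / 0.16912 = 7167.7 RPM.

7168 RPM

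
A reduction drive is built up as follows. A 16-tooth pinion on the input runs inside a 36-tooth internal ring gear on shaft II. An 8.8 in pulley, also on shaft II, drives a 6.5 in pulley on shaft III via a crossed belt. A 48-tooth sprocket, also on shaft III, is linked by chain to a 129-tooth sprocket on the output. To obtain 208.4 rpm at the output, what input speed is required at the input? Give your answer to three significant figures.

931 rpm

Overall ratio R = 2.25 × 0.73864 × 2.6875 = 4.4664.
Required input speed = output speed × R = 208.4 × 4.4664 = 930.81 rpm.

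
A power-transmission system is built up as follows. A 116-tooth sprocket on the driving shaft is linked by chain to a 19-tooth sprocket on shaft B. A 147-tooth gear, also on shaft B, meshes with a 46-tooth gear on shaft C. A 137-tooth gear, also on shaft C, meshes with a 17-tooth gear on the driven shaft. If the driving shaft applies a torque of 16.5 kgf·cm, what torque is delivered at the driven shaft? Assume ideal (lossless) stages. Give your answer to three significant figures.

0.105 kgf·cm

After the chain (19/116): 16.5 × 0.16379 = 2.7026 kgf·cm
After the gear mesh (46/147): 2.7026 × 0.31293 = 0.84571 kgf·cm
After the gear mesh (17/137): 0.84571 × 0.12409 = 0.10494 kgf·cm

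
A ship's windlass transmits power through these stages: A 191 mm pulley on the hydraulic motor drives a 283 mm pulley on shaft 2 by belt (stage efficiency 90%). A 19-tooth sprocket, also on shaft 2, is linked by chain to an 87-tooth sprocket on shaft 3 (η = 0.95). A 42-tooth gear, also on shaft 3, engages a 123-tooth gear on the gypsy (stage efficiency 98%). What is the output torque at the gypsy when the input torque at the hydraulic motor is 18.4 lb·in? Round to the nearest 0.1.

306.3 lb·in

Belt: ratio = 283/191 = 1.4817; torque at shaft 2 = 18.4 × 1.4817 × 0.90 = 24.537 lb·in.
Chain: ratio = 87/19 = 4.5789; torque at shaft 3 = 24.537 × 4.5789 × 0.95 = 106.73 lb·in.
Gear mesh: ratio = 123/42 = 2.9286; torque at the gypsy = 106.73 × 2.9286 × 0.98 = 306.33 lb·in.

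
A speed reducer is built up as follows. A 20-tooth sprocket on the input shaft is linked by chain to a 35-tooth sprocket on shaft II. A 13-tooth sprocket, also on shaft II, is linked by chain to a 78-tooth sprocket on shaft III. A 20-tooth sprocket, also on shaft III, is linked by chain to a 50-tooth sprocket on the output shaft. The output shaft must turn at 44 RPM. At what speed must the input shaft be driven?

1155 RPM

Overall ratio R = 1.75 × 6 × 2.5 = 26.25.
Required input speed = output speed × R = 44 × 26.25 = 1155 RPM.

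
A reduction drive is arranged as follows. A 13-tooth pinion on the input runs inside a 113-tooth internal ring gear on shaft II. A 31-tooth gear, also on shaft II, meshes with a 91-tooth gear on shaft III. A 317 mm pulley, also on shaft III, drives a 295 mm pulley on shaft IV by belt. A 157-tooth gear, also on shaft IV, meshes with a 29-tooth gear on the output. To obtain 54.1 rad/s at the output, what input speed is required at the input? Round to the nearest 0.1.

237.3 rad/s

Overall ratio R = 8.6923 × 2.9355 × 0.9306 × 0.18471 = 4.3861.
Required input speed = output speed × R = 54.1 × 4.3861 = 237.29 rad/s.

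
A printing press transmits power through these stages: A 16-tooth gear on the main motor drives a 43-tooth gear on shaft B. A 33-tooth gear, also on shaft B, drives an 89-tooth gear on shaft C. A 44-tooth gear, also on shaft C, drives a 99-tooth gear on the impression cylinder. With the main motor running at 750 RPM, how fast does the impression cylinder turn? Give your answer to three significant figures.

gear mesh 43/16 = 2.6875 → 750/2.6875 = 279.07 RPM
gear mesh 89/33 = 2.697 → 279.07/2.697 = 103.48 RPM
gear mesh 99/44 = 2.25 → 103.48/2.25 = 45.989 RPM

46.0 RPM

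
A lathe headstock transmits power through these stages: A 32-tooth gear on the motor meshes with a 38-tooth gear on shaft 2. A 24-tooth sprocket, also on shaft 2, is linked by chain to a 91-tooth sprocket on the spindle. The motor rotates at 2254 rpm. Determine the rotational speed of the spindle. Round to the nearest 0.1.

gear mesh 38/32 = 1.1875 → 2254/1.1875 = 1898.1 rpm
chain 91/24 = 3.7917 → 1898.1/3.7917 = 500.6 rpm

500.6 rpm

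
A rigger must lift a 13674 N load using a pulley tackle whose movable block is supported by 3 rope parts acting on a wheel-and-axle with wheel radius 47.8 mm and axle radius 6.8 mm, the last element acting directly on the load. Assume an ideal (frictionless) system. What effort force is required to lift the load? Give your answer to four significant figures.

Block-and-tackle MA = number of supporting rope parts = 3.
Wheel-and-axle MA = R/r = 47.8/6.8 = 7.0294.
Combined ideal MA = 3 × 7.0294 = 21.088.
Effort = load / MA = 13674 / 21.088 = 648.42 N.

648.4 N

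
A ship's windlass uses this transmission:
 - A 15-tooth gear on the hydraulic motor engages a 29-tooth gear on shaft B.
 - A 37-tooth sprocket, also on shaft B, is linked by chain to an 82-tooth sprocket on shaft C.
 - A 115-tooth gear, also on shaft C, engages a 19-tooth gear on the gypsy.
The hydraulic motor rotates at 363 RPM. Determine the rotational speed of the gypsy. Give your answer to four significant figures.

gear mesh 29/15 = 1.9333 → 363/1.9333 = 187.76 RPM
chain 82/37 = 2.2162 → 187.76/2.2162 = 84.72 RPM
gear mesh 19/115 = 0.16522 → 84.72/0.16522 = 512.78 RPM

512.8 RPM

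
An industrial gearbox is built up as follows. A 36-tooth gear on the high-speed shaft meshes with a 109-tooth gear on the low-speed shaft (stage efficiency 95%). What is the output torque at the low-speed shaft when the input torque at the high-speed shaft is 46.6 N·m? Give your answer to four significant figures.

134.0 N·m

Gear mesh: ratio = 109/36 = 3.0278; torque at the low-speed shaft = 46.6 × 3.0278 × 0.95 = 134.04 N·m.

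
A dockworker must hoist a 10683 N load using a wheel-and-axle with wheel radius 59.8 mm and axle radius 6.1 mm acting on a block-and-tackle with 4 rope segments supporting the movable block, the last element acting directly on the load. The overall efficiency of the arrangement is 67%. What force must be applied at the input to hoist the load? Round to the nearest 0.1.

Wheel-and-axle MA = R/r = 59.8/6.1 = 9.8033.
Block-and-tackle MA = number of supporting rope parts = 4.
Combined ideal MA = 9.8033 × 4 = 39.213.
Actual MA = 39.213 × 0.67 = 26.273.
Effort = load / actual MA = 10683 / 26.273 = 406.62 N.

406.6 N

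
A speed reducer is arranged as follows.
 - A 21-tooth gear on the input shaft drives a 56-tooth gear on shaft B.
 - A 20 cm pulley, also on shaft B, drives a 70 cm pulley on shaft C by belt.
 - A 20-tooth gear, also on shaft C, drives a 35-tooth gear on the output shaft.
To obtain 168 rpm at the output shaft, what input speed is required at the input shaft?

2744 rpm

Overall ratio R = 2.6667 × 3.5 × 1.75 = 16.333.
Required input speed = output speed × R = 168 × 16.333 = 2744 rpm.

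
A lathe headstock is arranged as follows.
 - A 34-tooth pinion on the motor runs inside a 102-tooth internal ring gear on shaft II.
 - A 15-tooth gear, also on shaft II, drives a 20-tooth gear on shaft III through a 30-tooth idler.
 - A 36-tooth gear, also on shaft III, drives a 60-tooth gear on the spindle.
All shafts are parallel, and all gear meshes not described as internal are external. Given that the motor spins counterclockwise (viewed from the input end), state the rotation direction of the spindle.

the motor → shaft II: internal mesh, same direction → CCW.
shaft II → shaft III: driver → idler → driven is 2 external meshes, 2 reversals → CCW.
shaft III → the spindle: external mesh, 1 reversal → CW.
3 reversals in total — an odd number — so the spindle turns opposite to the motor.

clockwise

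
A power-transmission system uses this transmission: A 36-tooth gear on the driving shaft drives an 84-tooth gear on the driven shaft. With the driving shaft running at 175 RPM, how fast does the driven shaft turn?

gear mesh 84/36 = 2.3333 → 175/2.3333 = 75 RPM

75 RPM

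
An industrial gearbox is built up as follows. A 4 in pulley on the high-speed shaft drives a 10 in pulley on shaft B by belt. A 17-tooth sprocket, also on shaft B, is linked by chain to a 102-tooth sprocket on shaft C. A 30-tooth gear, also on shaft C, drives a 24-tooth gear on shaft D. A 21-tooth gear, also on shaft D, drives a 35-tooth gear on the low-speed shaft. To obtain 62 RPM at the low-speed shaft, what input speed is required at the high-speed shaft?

1240 RPM

Overall ratio R = 2.5 × 6 × 0.8 × 1.6667 = 20.
Required input speed = output speed × R = 62 × 20 = 1240 RPM.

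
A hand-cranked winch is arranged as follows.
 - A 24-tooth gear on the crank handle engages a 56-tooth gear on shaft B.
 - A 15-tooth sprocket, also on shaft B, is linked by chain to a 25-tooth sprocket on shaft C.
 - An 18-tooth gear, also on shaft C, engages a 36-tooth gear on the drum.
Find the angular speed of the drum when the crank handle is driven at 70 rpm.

9 rpm

gear mesh 56/24 = 2.3333 → 70/2.3333 = 30 rpm
chain 25/15 = 1.6667 → 30/1.6667 = 18 rpm
gear mesh 36/18 = 2 → 18/2 = 9 rpm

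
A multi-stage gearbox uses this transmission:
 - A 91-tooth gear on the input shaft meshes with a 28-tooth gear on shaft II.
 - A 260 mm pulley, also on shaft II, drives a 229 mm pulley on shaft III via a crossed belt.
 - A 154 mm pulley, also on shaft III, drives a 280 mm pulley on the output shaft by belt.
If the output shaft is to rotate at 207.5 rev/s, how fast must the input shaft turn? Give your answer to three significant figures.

Overall ratio R = 0.30769 × 0.88077 × 1.8182 = 0.49274.
Required input speed = output speed × R = 207.5 × 0.49274 = 102.24 rev/s.

102 rev/s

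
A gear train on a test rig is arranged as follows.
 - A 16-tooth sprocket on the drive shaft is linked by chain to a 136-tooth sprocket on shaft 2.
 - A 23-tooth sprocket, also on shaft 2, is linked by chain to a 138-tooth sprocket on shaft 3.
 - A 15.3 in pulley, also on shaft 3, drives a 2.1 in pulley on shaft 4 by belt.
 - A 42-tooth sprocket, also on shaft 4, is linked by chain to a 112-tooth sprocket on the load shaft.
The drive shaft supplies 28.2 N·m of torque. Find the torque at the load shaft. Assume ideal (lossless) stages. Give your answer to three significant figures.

Chain: ratio = 136/16 = 8.5; torque at shaft 2 = 28.2 × 8.5 = 239.7 N·m.
Chain: ratio = 138/23 = 6; torque at shaft 3 = 239.7 × 6 = 1438.2 N·m.
Belt: ratio = 2.1/15.3 = 0.13725; torque at shaft 4 = 1438.2 × 0.13725 = 197.4 N·m.
Chain: ratio = 112/42 = 2.6667; torque at the load shaft = 197.4 × 2.6667 = 526.4 N·m.

526 N·m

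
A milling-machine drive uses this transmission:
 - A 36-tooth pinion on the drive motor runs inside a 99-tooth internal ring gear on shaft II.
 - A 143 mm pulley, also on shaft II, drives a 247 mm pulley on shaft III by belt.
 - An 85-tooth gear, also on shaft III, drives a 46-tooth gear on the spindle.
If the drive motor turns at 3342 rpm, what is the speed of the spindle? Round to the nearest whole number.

the drive motor → shaft II (internal gear, 99/36): 3342 ÷ 2.75 = 1215.3 rpm
shaft II → shaft III (belt, 247/143): 1215.3 ÷ 1.7273 = 703.58 rpm
shaft III → the spindle (gear mesh, 46/85): 703.58 ÷ 0.54118 = 1300.1 rpm

1300 rpm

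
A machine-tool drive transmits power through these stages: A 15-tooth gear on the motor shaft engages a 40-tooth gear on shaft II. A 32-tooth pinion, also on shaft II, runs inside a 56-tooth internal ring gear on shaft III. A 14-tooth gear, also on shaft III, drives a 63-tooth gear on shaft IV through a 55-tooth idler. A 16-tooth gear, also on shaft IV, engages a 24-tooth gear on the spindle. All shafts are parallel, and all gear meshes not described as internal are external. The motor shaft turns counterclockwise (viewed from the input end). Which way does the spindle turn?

the motor shaft → shaft II: external mesh, 1 reversal → CW.
shaft II → shaft III: internal mesh, same direction → CW.
shaft III → shaft IV: driver → idler → driven is 2 external meshes, 2 reversals → CW.
shaft IV → the spindle: external mesh, 1 reversal → CCW.
4 reversals in total — an even number — so the spindle turns the same way as the motor shaft.

counterclockwise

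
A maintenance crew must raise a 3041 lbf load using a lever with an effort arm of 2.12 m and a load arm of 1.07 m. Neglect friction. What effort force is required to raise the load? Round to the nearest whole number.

Lever MA = effort arm / load arm = 2.12/1.07 = 1.9813.
Effort = load / MA = 3041 / 1.9813 = 1534.8 lbf.

1535 lbf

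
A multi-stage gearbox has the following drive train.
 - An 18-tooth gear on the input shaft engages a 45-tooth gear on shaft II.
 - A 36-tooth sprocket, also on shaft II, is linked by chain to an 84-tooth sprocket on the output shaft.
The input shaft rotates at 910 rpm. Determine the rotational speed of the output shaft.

the input shaft → shaft II (gear mesh, 45/18): 910 ÷ 2.5 = 364 rpm
shaft II → the output shaft (chain, 84/36): 364 ÷ 2.3333 = 156 rpm

156 rpm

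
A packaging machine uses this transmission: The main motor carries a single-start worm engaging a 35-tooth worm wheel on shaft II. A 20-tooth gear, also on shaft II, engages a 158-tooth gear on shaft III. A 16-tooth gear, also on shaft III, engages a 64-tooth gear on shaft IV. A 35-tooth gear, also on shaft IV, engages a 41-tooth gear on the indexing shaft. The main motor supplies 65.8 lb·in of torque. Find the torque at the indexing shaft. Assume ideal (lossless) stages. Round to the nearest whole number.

worm 35/1 = 35 → τ = 65.8·35 = 2303 lb·in
gear mesh 158/20 = 7.9 → τ = 2303·7.9 = 18194 lb·in
gear mesh 64/16 = 4 → τ = 18194·4 = 72775 lb·in
gear mesh 41/35 = 1.1714 → τ = 72775·1.1714 = 85250 lb·in

85250 lb·in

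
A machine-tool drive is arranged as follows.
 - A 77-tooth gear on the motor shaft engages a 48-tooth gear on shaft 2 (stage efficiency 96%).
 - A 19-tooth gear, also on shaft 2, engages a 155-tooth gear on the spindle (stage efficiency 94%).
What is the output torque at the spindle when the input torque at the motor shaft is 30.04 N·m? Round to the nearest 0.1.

gear mesh 48/77 = 0.62338 → τ = 30.04·0.62338·0.96 = 17.977 N·m
gear mesh 155/19 = 8.1579 → τ = 17.977·8.1579·0.94 = 137.86 N·m

137.9 N·m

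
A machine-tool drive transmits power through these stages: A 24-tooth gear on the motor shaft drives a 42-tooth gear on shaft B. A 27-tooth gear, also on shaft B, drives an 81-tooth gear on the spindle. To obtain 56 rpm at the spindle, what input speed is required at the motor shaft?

294 rpm

Overall ratio R = 1.75 × 3 = 5.25.
Required input speed = output speed × R = 56 × 5.25 = 294 rpm.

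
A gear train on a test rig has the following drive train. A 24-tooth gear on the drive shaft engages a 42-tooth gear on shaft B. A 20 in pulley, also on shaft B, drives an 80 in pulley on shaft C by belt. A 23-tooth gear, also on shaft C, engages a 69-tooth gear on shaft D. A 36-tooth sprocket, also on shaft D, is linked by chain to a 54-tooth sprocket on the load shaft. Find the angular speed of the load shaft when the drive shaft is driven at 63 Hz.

Gear mesh: ratio = 42/24 = 1.75, so shaft B turns at 63 / 1.75 = 36 Hz.
Belt: ratio = 80/20 = 4, so shaft C turns at 36 / 4 = 9 Hz.
Gear mesh: ratio = 69/23 = 3, so shaft D turns at 9 / 3 = 3 Hz.
Chain: ratio = 54/36 = 1.5, so the load shaft turns at 3 / 1.5 = 2 Hz.

2 Hz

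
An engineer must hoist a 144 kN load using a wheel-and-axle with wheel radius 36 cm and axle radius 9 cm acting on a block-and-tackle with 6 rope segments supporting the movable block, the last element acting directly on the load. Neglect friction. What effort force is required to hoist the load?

Wheel-and-axle MA = R/r = 36/9 = 4.
Block-and-tackle MA = number of supporting rope parts = 6.
Combined ideal MA = 4 × 6 = 24.
Effort = load / MA = 144 / 24 = 6 kN.

6 kN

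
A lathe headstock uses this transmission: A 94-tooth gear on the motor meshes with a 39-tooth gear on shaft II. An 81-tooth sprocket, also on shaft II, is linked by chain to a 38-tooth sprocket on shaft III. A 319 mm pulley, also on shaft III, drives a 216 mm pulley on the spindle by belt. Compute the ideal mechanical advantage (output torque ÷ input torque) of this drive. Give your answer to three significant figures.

0.132

Each stage contributes driven/driver: gear mesh 39/94 = 0.41489, chain 38/81 = 0.46914, belt 216/319 = 0.67712.
Overall: 0.41489 × 0.46914 × 0.67712 = 0.13179.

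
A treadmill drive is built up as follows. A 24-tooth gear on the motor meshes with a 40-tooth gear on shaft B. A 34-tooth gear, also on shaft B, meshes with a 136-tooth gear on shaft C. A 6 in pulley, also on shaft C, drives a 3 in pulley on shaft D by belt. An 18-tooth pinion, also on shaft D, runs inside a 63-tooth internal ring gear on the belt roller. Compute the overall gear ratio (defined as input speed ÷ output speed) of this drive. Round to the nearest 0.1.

Each stage contributes driven/driver: gear mesh 40/24 = 1.6667, gear mesh 136/34 = 4, belt 3/6 = 0.5, internal gear 63/18 = 3.5.
Overall: 1.6667 × 4 × 0.5 × 3.5 = 11.667.

11.7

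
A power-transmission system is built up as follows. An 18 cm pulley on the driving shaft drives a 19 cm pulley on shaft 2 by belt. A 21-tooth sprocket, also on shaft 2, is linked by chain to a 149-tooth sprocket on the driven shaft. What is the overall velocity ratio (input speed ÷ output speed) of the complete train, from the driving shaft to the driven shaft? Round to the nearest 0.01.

Each stage contributes driven/driver: belt 19/18 = 1.0556, chain 149/21 = 7.0952.
Overall: 1.0556 × 7.0952 = 7.4894.

7.49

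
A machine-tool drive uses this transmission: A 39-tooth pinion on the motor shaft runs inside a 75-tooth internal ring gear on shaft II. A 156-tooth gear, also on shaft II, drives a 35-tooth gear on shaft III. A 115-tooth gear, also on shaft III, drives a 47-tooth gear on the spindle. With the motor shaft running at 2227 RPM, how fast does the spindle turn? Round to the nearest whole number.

the motor shaft → shaft II (internal gear, 75/39): 2227 ÷ 1.9231 = 1158 RPM
shaft II → shaft III (gear mesh, 35/156): 1158 ÷ 0.22436 = 5161.5 RPM
shaft III → the spindle (gear mesh, 47/115): 5161.5 ÷ 0.4087 = 12629 RPM

12629 RPM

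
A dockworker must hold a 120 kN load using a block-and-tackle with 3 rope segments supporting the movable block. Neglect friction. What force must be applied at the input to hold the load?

40 kN

Block-and-tackle MA = number of supporting rope parts = 3.
Effort = load / MA = 120 / 3 = 40 kN.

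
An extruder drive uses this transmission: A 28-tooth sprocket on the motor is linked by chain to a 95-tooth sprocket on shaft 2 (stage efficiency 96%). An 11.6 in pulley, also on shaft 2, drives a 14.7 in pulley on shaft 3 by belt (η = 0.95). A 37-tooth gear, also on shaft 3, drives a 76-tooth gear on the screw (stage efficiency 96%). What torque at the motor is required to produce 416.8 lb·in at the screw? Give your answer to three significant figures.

Overall ratio R = 3.3929 × 1.2672 × 2.0541 = 8.8315; overall efficiency η = 0.96 × 0.95 × 0.96 = 0.8755.
Input torque = output torque / (R × η) = 416.8 / (8.8315 × 0.8755) = 53.904 lb·in.

53.9 lb·in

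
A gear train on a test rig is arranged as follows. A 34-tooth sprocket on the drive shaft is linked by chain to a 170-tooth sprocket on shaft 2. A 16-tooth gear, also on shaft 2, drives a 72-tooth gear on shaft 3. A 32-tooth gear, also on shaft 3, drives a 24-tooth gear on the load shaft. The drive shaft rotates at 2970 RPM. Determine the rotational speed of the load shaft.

176 RPM

Chain: ratio = 170/34 = 5, so shaft 2 turns at 2970 / 5 = 594 RPM.
Gear mesh: ratio = 72/16 = 4.5, so shaft 3 turns at 594 / 4.5 = 132 RPM.
Gear mesh: ratio = 24/32 = 0.75, so the load shaft turns at 132 / 0.75 = 176 RPM.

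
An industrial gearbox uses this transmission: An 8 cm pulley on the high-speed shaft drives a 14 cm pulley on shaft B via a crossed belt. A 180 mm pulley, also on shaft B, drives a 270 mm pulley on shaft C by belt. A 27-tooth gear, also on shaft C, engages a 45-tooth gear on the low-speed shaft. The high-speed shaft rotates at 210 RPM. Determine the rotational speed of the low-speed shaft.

48 RPM

Belt: ratio = 14/8 = 1.75, so shaft B turns at 210 / 1.75 = 120 RPM.
Belt: ratio = 270/180 = 1.5, so shaft C turns at 120 / 1.5 = 80 RPM.
Gear mesh: ratio = 45/27 = 1.6667, so the low-speed shaft turns at 80 / 1.6667 = 48 RPM.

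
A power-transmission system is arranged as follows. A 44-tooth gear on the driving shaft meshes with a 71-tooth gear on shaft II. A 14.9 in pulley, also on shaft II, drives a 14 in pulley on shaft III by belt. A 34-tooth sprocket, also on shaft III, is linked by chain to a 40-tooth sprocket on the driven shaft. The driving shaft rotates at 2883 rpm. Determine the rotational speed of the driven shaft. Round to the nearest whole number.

Gear mesh: ratio = 71/44 = 1.6136, so shaft II turns at 2883 / 1.6136 = 1786.6 rpm.
Belt: ratio = 14/14.9 = 0.9396, so shaft III turns at 1786.6 / 0.9396 = 1901.5 rpm.
Chain: ratio = 40/34 = 1.1765, so the driven shaft turns at 1901.5 / 1.1765 = 1616.3 rpm.

1616 rpm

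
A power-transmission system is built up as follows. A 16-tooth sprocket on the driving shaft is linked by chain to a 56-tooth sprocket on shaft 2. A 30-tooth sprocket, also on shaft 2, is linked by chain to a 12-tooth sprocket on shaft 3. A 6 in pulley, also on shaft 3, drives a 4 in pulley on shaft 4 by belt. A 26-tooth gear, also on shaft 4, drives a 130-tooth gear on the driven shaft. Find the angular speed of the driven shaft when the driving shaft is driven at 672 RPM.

144 RPM

Chain: ratio = 56/16 = 3.5, so shaft 2 turns at 672 / 3.5 = 192 RPM.
Chain: ratio = 12/30 = 0.4, so shaft 3 turns at 192 / 0.4 = 480 RPM.
Belt: ratio = 4/6 = 0.66667, so shaft 4 turns at 480 / 0.66667 = 720 RPM.
Gear mesh: ratio = 130/26 = 5, so the driven shaft turns at 720 / 5 = 144 RPM.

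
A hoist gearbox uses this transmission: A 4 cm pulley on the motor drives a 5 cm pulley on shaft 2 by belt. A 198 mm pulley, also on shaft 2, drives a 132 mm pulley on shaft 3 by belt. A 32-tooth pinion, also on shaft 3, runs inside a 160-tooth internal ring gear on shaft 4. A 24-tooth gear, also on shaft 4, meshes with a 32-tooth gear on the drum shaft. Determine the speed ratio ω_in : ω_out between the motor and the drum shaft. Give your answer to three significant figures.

5.56

Each stage contributes driven/driver: belt 5/4 = 1.25, belt 132/198 = 0.66667, internal gear 160/32 = 5, gear mesh 32/24 = 1.3333.
Overall: 1.25 × 0.66667 × 5 × 1.3333 = 5.5556.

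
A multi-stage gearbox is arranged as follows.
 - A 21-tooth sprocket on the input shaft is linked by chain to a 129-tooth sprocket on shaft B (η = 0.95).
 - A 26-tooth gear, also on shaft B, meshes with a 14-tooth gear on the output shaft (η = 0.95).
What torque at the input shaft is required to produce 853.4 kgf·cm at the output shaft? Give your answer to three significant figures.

Overall ratio R = 6.1429 × 0.53846 = 3.3077; overall efficiency η = 0.95 × 0.95 = 0.9025.
Input torque = output torque / (R × η) = 853.4 / (3.3077 × 0.9025) = 285.88 kgf·cm.

286 kgf·cm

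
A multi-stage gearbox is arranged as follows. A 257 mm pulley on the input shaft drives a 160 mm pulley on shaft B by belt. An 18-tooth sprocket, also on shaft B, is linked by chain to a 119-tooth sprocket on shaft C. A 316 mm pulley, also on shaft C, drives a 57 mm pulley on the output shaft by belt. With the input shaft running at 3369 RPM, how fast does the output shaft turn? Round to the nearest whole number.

Belt: ratio = 160/257 = 0.62257, so shaft B turns at 3369 / 0.62257 = 5411.5 RPM.
Chain: ratio = 119/18 = 6.6111, so shaft C turns at 5411.5 / 6.6111 = 818.54 RPM.
Belt: ratio = 57/316 = 0.18038, so the output shaft turns at 818.54 / 0.18038 = 4537.9 RPM.

4538 RPM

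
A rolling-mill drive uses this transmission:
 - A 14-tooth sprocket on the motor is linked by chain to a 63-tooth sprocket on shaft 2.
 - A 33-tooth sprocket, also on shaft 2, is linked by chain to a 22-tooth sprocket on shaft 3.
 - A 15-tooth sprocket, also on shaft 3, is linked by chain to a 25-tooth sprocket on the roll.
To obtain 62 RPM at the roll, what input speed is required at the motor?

Overall ratio R = 4.5 × 0.66667 × 1.6667 = 5.
Required input speed = output speed × R = 62 × 5 = 310 RPM.

310 RPM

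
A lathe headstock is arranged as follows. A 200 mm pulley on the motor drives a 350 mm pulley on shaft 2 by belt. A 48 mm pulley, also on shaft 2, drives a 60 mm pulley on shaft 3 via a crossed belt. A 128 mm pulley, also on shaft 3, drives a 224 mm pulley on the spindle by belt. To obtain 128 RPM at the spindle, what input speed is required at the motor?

Overall ratio R = 1.75 × 1.25 × 1.75 = 3.8281.
Required input speed = output speed × R = 128 × 3.8281 = 490 RPM.

490 RPM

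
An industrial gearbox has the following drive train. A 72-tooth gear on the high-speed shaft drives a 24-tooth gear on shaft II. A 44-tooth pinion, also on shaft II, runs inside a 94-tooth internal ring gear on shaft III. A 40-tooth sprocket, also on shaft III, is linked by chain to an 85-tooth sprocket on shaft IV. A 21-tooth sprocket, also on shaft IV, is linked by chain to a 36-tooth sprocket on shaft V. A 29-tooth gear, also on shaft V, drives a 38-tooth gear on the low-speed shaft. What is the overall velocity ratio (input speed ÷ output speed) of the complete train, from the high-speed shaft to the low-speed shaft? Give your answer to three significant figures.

3.40

Each stage contributes driven/driver: gear mesh 24/72 = 0.33333, internal gear 94/44 = 2.1364, chain 85/40 = 2.125, chain 36/21 = 1.7143, gear mesh 38/29 = 1.3103.
Overall: 0.33333 × 2.1364 × 2.125 × 1.7143 × 1.3103 = 3.3992.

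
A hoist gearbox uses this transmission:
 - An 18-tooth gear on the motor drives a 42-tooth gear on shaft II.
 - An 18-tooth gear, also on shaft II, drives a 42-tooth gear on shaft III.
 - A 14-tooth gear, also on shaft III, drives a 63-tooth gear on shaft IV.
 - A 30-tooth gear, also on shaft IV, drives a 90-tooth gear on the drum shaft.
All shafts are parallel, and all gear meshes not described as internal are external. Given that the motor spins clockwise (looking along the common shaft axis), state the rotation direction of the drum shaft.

clockwise

the motor → shaft II: external mesh, 1 reversal → CCW.
shaft II → shaft III: external mesh, 1 reversal → CW.
shaft III → shaft IV: external mesh, 1 reversal → CCW.
shaft IV → the drum shaft: external mesh, 1 reversal → CW.
4 reversals in total — an even number — so the drum shaft turns the same way as the motor.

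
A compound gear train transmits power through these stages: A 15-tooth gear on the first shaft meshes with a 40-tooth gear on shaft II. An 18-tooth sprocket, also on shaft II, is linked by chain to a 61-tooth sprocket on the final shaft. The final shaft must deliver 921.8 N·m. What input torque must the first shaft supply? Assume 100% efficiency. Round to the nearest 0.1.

102.0 N·m

Overall ratio R = 2.6667 × 3.3889 = 9.037.
Input torque = output torque / R = 921.8 / 9.037 = 102 N·m.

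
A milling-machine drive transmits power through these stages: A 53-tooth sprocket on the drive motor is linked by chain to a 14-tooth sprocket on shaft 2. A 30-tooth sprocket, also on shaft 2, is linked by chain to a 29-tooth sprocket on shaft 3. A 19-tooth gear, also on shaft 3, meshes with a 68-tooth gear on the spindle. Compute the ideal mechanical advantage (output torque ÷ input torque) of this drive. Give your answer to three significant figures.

Each stage contributes driven/driver: chain 14/53 = 0.26415, chain 29/30 = 0.96667, gear mesh 68/19 = 3.5789.
Overall: 0.26415 × 0.96667 × 3.5789 = 0.91387.

0.914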